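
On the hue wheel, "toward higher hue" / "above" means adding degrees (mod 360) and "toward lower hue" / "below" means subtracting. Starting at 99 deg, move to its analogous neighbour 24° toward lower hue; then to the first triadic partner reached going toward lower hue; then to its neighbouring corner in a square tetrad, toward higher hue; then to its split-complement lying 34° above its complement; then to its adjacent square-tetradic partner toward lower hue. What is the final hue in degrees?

169°

−24° (analog 24° ↓): 99 − 24 = 75°
−120° (triadic ↓): 75 − 120 = -45 → -45 + 360 = 315°
+90° (square ↑): 315 + 90 = 405 → 405 − 360 = 45°
+214° (split-comp 34° ↑): 45 + 214 = 259°
−90° (square ↓): 259 − 90 = 169°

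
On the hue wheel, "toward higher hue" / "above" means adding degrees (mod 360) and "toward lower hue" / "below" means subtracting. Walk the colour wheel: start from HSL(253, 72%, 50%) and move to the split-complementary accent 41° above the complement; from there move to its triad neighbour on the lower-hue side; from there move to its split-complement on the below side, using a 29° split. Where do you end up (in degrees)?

+221° (split-comp 41° ↑): 253 + 221 = 474 → 474 − 360 = 114°
−120° (triadic ↓): 114 − 120 = -6 → -6 + 360 = 354°
+151° (split-comp 29° ↓): 354 + 151 = 505 → 505 − 360 = 145°

145°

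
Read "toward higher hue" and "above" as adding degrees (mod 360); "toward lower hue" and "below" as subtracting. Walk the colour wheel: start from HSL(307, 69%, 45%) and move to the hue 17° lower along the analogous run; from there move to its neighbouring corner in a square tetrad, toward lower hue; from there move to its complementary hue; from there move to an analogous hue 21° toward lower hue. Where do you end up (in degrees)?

−17° (analog 17° ↓): 307 − 17 = 290°
−90° (square ↓): 290 − 90 = 200°
+180° (complement): 200 + 180 = 380 → 380 − 360 = 20°
−21° (analog 21° ↓): 20 − 21 = -1 → -1 + 360 = 359°

359°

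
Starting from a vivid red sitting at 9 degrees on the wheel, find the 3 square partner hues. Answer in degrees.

99°, 189° and 279°

A square tetradic scheme places four hues every 90°.
9 + 90 = 99°
9 + 180 = 189°
9 + 270 = 279°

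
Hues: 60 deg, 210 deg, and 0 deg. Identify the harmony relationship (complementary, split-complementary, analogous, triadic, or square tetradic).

Sort the hues: 0°, 60°, 210°.
Successive gaps around the wheel: 60°, 150°, 150°.
Two 150° gaps and one 60° gap — a base hue opposite a pair of accents 30° either side of its complement — is the split-complementary pattern.

split-complementary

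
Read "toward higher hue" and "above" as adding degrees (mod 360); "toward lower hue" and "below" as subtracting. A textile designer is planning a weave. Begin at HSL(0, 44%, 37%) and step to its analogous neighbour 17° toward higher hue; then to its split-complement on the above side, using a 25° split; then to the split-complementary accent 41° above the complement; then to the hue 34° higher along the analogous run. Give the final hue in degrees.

+17° (analog 17° ↑): 0 + 17 = 17°
+205° (split-comp 25° ↑): 17 + 205 = 222°
+221° (split-comp 41° ↑): 222 + 221 = 443 → 443 − 360 = 83°
+34° (analog 34° ↑): 83 + 34 = 117°

117°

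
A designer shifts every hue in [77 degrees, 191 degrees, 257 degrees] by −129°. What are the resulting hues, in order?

308°, 62°, 128°

77 − 129 = -52 → -52 + 360 = 308°
191 − 129 = 62°
257 − 129 = 128°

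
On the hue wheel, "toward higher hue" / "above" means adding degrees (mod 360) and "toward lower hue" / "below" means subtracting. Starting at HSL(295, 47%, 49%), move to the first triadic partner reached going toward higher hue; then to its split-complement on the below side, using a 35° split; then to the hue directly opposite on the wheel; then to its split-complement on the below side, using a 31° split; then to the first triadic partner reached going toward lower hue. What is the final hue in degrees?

triadic ↑ +120°: 295 + 120 = 415 → 415 − 360 = 55°
split-comp 35° ↓ +145°: 55 + 145 = 200°
complement +180°: 200 + 180 = 380 → 380 − 360 = 20°
split-comp 31° ↓ +149°: 20 + 149 = 169°
triadic ↓ −120°: 169 − 120 = 49°

49°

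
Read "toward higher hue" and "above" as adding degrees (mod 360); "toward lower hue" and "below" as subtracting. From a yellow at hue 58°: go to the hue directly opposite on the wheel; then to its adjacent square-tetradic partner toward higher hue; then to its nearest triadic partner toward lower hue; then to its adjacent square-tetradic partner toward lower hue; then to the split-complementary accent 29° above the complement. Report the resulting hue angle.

+180° (complement): 58 + 180 = 238°
+90° (square ↑): 238 + 90 = 328°
−120° (triadic ↓): 328 − 120 = 208°
−90° (square ↓): 208 − 90 = 118°
+209° (split-comp 29° ↑): 118 + 209 = 327°

327°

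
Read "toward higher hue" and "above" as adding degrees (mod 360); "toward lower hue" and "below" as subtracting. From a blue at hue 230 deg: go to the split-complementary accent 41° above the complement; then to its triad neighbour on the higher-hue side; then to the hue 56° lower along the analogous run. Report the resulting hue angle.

155°

+221° (split-comp 41° ↑): 230 + 221 = 451 → 451 − 360 = 91°
+120° (triadic ↑): 91 + 120 = 211°
−56° (analog 56° ↓): 211 − 56 = 155°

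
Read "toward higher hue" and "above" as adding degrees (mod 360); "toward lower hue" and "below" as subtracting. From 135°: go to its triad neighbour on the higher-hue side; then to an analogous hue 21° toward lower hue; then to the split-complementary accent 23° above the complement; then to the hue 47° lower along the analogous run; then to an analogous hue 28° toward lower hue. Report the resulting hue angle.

triadic ↑ +120°: 135 + 120 = 255°
analog 21° ↓ −21°: 255 − 21 = 234°
split-comp 23° ↑ +203°: 234 + 203 = 437 → 437 − 360 = 77°
analog 47° ↓ −47°: 77 − 47 = 30°
analog 28° ↓ −28°: 30 − 28 = 2°

2°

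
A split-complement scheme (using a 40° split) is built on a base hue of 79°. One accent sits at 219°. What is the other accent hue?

Split-complementary hues sit 40° either side of the complement.
Complement of the base 79°: 79 + 180 = 259°
The given accent 219° is 40° one side of 259°; the other accent sits 40° the other side: 259 + 40 = 299°

299°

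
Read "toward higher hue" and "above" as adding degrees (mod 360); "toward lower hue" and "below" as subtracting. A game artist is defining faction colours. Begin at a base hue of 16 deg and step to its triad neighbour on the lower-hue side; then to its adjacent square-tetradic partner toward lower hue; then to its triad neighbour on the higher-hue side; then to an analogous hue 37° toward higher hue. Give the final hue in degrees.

323°

−120° (triadic ↓): 16 − 120 = -104 → -104 + 360 = 256°
−90° (square ↓): 256 − 90 = 166°
+120° (triadic ↑): 166 + 120 = 286°
+37° (analog 37° ↑): 286 + 37 = 323°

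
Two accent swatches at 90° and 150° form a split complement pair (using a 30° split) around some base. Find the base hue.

300°

The accents sit 30° either side of the complement, so the complement is their short-arc midpoint on the wheel.
Short-arc midpoint of 90° and 150°: 120°.
Base is 180° from the complement: 120 − 180 = -60 → -60 + 360 = 300°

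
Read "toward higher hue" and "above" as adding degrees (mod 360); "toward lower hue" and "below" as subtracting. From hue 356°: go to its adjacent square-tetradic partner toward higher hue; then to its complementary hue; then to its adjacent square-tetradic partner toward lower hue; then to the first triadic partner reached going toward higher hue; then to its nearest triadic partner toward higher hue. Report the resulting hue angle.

+90° (square ↑): 356 + 90 = 446 → 446 − 360 = 86°
+180° (complement): 86 + 180 = 266°
−90° (square ↓): 266 − 90 = 176°
+120° (triadic ↑): 176 + 120 = 296°
+120° (triadic ↑): 296 + 120 = 416 → 416 − 360 = 56°

56°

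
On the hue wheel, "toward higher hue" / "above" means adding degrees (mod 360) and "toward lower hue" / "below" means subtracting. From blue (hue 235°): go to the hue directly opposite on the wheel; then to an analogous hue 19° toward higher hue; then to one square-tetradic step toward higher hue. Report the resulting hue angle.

164°

complement +180°: 235 + 180 = 415 → 415 − 360 = 55°
analog 19° ↑ +19°: 55 + 19 = 74°
square ↑ +90°: 74 + 90 = 164°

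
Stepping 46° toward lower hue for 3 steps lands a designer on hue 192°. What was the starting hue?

330°

3 steps of 46° (toward lower hue) give a net shift of −138°.
Start = end − shift: 192 + 138 = 330°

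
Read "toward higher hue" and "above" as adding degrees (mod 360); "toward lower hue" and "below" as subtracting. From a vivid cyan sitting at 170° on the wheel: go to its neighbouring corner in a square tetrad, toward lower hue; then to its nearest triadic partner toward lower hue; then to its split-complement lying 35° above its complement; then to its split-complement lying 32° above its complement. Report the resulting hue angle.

170 − 90 = 80°   (square ↓)
80 − 120 = -40 → -40 + 360 = 320°   (triadic ↓)
320 + 215 = 535 → 535 − 360 = 175°   (split-comp 35° ↑)
175 + 212 = 387 → 387 − 360 = 27°   (split-comp 32° ↑)

27°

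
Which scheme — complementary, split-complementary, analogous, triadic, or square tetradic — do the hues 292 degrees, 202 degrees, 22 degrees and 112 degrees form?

square tetradic

Sort the hues: 22°, 112°, 202°, 292°.
Successive gaps around the wheel: 90°, 90°, 90°, 90°.
Four hues every 90° form a square tetradic scheme.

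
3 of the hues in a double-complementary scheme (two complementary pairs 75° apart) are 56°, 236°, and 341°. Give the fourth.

A rectangular tetradic uses two complementary pairs 75° apart: offsets 0°, 75°, 180°, 255°.
Among {56°, 236°, 341°}, 56° and 236° are a 180° pair.
The remaining hue 341° needs its own complement: 341 + 180 = 521 → 521 − 360 = 161°

161°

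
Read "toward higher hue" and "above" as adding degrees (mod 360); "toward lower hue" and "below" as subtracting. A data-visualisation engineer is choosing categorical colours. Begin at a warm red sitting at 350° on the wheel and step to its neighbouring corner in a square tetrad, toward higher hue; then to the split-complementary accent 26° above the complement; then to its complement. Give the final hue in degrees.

square ↑ +90°: 350 + 90 = 440 → 440 − 360 = 80°
split-comp 26° ↑ +206°: 80 + 206 = 286°
complement +180°: 286 + 180 = 466 → 466 − 360 = 106°

106°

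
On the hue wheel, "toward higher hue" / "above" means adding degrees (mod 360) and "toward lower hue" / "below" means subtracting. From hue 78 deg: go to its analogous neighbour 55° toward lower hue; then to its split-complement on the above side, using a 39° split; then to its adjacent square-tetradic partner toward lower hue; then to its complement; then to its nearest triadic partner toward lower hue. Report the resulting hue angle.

−55° (analog 55° ↓): 78 − 55 = 23°
+219° (split-comp 39° ↑): 23 + 219 = 242°
−90° (square ↓): 242 − 90 = 152°
+180° (complement): 152 + 180 = 332°
−120° (triadic ↓): 332 − 120 = 212°

212°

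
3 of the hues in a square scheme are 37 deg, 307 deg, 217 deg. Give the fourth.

127°

A square tetradic scheme places four hues every 90°.
The full set through 37° is {37°, 127°, 217°, 307°}.
Given {37°, 217°, 307°}, the missing hue is 127°.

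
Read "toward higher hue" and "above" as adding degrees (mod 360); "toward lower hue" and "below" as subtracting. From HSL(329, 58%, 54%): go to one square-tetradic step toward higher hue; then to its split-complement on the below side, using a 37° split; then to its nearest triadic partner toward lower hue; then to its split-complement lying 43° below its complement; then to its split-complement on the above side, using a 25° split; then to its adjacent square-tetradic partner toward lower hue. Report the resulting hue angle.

334°

square ↑ +90°: 329 + 90 = 419 → 419 − 360 = 59°
split-comp 37° ↓ +143°: 59 + 143 = 202°
triadic ↓ −120°: 202 − 120 = 82°
split-comp 43° ↓ +137°: 82 + 137 = 219°
split-comp 25° ↑ +205°: 219 + 205 = 424 → 424 − 360 = 64°
square ↓ −90°: 64 − 90 = -26 → -26 + 360 = 334°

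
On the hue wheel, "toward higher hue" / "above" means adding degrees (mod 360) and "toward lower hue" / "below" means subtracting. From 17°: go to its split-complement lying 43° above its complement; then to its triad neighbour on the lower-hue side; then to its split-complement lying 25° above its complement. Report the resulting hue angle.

325°

17 + 223 = 240°   (split-comp 43° ↑)
240 − 120 = 120°   (triadic ↓)
120 + 205 = 325°   (split-comp 25° ↑)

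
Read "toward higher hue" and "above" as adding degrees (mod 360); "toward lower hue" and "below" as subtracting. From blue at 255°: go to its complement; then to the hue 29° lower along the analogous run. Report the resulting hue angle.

46°

255 + 180 = 435 → 435 − 360 = 75°   (complement)
75 − 29 = 46°   (analog 29° ↓)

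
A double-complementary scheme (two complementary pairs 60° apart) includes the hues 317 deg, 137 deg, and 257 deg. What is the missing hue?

77°

A rectangular tetradic uses two complementary pairs 60° apart: offsets 0°, 60°, 180°, 240°.
Among {137°, 257°, 317°}, 317° and 137° are a 180° pair.
The remaining hue 257° needs its own complement: 257 + 180 = 437 → 437 − 360 = 77°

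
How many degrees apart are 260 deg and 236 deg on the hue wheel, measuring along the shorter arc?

24°

|260 − 236| = 24.
24 ≤ 180, so the shorter arc is 24°.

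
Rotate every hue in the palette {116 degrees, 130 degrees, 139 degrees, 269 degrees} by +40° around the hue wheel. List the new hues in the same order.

156°, 170°, 179°, 309°

116 + 40 = 156°
130 + 40 = 170°
139 + 40 = 179°
269 + 40 = 309°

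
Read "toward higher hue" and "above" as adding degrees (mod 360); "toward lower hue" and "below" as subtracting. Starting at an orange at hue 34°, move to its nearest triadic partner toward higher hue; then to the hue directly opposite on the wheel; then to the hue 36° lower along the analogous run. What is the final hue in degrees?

298°

triadic ↑ +120°: 34 + 120 = 154°
complement +180°: 154 + 180 = 334°
analog 36° ↓ −36°: 334 − 36 = 298°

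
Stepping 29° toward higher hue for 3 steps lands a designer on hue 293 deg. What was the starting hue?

206°

3 steps of 29° (toward higher hue) give a net shift of +87°.
Start = end − shift: 293 − 87 = 206°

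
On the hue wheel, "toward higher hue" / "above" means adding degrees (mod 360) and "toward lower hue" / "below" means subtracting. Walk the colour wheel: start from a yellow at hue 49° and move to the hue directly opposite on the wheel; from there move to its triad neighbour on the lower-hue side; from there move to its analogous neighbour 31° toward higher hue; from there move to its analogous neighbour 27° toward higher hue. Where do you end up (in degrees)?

167°

complement +180°: 49 + 180 = 229°
triadic ↓ −120°: 229 − 120 = 109°
analog 31° ↑ +31°: 109 + 31 = 140°
analog 27° ↑ +27°: 140 + 27 = 167°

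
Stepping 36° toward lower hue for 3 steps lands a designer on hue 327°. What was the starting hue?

75°

3 steps of 36° (toward lower hue) give a net shift of −108°.
Start = end − shift: 327 + 108 = 435 → 435 − 360 = 75°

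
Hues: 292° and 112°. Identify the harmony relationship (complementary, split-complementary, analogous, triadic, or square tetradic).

complementary

Sort the hues: 112°, 292°.
Successive gaps around the wheel: 180°, 180°.
Two hues 180° apart are complementary.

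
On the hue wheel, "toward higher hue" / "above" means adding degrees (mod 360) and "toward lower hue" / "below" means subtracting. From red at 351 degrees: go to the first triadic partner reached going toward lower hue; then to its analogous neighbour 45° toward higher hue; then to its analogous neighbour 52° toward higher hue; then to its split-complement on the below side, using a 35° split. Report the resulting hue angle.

triadic ↓ −120°: 351 − 120 = 231°
analog 45° ↑ +45°: 231 + 45 = 276°
analog 52° ↑ +52°: 276 + 52 = 328°
split-comp 35° ↓ +145°: 328 + 145 = 473 → 473 − 360 = 113°

113°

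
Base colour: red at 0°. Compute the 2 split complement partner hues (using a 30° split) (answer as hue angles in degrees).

Split-complementary hues sit 30° either side of the complement.
Complement of 0°: 0 + 180 = 180°
180 − 30 = 150°
180 + 30 = 210°

150° and 210°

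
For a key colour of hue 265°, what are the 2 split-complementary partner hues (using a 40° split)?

Split-complementary hues sit 40° either side of the complement.
Complement of 265°: 265 + 180 = 445 → 445 − 360 = 85°
85 − 40 = 45°
85 + 40 = 125°

45° and 125°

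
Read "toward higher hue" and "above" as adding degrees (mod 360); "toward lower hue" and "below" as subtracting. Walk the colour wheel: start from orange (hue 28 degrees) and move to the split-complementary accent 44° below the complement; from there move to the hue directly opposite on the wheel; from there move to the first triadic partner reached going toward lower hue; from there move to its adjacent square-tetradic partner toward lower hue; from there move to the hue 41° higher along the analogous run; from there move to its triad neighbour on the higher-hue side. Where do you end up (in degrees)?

295°

28 + 136 = 164°   (split-comp 44° ↓)
164 + 180 = 344°   (complement)
344 − 120 = 224°   (triadic ↓)
224 − 90 = 134°   (square ↓)
134 + 41 = 175°   (analog 41° ↑)
175 + 120 = 295°   (triadic ↑)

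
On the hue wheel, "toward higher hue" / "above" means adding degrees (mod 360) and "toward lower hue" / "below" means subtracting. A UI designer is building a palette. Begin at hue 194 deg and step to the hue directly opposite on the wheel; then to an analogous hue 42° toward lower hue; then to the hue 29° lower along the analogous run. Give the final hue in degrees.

303°

+180° (complement): 194 + 180 = 374 → 374 − 360 = 14°
−42° (analog 42° ↓): 14 − 42 = -28 → -28 + 360 = 332°
−29° (analog 29° ↓): 332 − 29 = 303°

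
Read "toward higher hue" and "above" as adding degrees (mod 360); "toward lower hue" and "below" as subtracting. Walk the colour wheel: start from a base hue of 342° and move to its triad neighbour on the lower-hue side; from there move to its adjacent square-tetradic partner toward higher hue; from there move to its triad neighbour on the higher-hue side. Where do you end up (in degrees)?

triadic ↓ −120°: 342 − 120 = 222°
square ↑ +90°: 222 + 90 = 312°
triadic ↑ +120°: 312 + 120 = 432 → 432 − 360 = 72°

72°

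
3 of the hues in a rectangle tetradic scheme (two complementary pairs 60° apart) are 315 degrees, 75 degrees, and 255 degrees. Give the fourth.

135°

A rectangular tetradic uses two complementary pairs 60° apart: offsets 0°, 60°, 180°, 240°.
Among {75°, 255°, 315°}, 255° and 75° are a 180° pair.
The remaining hue 315° needs its own complement: 315 + 180 = 495 → 495 − 360 = 135°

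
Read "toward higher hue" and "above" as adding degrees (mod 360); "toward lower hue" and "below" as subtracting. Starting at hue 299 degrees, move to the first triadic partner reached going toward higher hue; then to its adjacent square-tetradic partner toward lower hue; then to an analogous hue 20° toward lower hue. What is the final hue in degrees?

+120° (triadic ↑): 299 + 120 = 419 → 419 − 360 = 59°
−90° (square ↓): 59 − 90 = -31 → -31 + 360 = 329°
−20° (analog 20° ↓): 329 − 20 = 309°

309°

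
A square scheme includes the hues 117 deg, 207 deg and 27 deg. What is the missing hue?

297°

A square tetradic scheme places four hues every 90°.
The full set through 27° is {27°, 117°, 207°, 297°}.
Given {27°, 117°, 207°}, the missing hue is 297°.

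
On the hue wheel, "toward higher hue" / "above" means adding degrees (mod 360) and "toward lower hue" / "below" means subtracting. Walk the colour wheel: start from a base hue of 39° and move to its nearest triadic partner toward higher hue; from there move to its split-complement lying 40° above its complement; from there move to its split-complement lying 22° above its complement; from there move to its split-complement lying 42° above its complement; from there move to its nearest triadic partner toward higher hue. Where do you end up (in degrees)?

203°

39 + 120 = 159°   (triadic ↑)
159 + 220 = 379 → 379 − 360 = 19°   (split-comp 40° ↑)
19 + 202 = 221°   (split-comp 22° ↑)
221 + 222 = 443 → 443 − 360 = 83°   (split-comp 42° ↑)
83 + 120 = 203°   (triadic ↑)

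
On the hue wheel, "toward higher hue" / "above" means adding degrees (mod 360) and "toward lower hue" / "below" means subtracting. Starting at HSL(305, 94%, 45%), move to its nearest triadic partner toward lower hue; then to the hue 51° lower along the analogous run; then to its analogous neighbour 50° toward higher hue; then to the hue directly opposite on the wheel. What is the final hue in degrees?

4°

305 − 120 = 185°   (triadic ↓)
185 − 51 = 134°   (analog 51° ↓)
134 + 50 = 184°   (analog 50° ↑)
184 + 180 = 364 → 364 − 360 = 4°   (complement)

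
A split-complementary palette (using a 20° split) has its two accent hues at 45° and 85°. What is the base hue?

The accents sit 20° either side of the complement, so the complement is their short-arc midpoint on the wheel.
Short-arc midpoint of 45° and 85°: 65°.
Base is 180° from the complement: 65 − 180 = -115 → -115 + 360 = 245°

245°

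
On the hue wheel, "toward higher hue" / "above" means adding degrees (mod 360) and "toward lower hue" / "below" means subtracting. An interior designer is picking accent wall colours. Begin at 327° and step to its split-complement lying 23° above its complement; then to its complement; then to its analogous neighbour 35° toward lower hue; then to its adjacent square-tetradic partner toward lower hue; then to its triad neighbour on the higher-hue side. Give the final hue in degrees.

327 + 203 = 530 → 530 − 360 = 170°   (split-comp 23° ↑)
170 + 180 = 350°   (complement)
350 − 35 = 315°   (analog 35° ↓)
315 − 90 = 225°   (square ↓)
225 + 120 = 345°   (triadic ↑)

345°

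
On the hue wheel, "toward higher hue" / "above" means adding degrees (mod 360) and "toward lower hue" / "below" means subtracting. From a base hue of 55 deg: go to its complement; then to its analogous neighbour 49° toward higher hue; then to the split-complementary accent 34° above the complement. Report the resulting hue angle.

138°

55 + 180 = 235°   (complement)
235 + 49 = 284°   (analog 49° ↑)
284 + 214 = 498 → 498 − 360 = 138°   (split-comp 34° ↑)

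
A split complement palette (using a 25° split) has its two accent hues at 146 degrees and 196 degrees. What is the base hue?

351°

The accents sit 25° either side of the complement, so the complement is their short-arc midpoint on the wheel.
Short-arc midpoint of 146° and 196°: 171°.
Base is 180° from the complement: 171 − 180 = -9 → -9 + 360 = 351°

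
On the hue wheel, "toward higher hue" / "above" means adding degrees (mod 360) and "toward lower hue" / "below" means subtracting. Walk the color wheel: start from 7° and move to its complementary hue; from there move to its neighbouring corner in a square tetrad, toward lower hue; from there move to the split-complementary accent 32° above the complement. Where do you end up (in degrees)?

309°

+180° (complement): 7 + 180 = 187°
−90° (square ↓): 187 − 90 = 97°
+212° (split-comp 32° ↑): 97 + 212 = 309°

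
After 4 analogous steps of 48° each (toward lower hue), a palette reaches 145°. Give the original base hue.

4 steps of 48° (toward lower hue) give a net shift of −192°.
Start = end − shift: 145 + 192 = 337°

337°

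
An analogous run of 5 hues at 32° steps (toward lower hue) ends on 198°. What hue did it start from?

4 steps of 32° (toward lower hue) give a net shift of −128°.
Start = end − shift: 198 + 128 = 326°

326°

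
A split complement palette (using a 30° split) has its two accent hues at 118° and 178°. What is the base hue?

The accents sit 30° either side of the complement, so the complement is their short-arc midpoint on the wheel.
Short-arc midpoint of 118° and 178°: 148°.
Base is 180° from the complement: 148 − 180 = -32 → -32 + 360 = 328°

328°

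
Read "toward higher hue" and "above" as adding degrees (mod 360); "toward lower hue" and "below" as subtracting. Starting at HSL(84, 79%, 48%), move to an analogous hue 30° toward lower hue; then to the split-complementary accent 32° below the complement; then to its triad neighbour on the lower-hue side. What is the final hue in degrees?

analog 30° ↓ −30°: 84 − 30 = 54°
split-comp 32° ↓ +148°: 54 + 148 = 202°
triadic ↓ −120°: 202 − 120 = 82°

82°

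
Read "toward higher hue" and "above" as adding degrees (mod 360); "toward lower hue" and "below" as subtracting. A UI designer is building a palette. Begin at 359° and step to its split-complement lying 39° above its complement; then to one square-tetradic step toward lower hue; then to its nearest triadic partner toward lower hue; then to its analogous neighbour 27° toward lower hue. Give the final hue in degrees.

341°

359 + 219 = 578 → 578 − 360 = 218°   (split-comp 39° ↑)
218 − 90 = 128°   (square ↓)
128 − 120 = 8°   (triadic ↓)
8 − 27 = -19 → -19 + 360 = 341°   (analog 27° ↓)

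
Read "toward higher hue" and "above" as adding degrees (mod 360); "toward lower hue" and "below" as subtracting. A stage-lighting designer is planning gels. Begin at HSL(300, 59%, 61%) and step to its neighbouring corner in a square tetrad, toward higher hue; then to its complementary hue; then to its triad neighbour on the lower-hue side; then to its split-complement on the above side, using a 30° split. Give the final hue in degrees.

300°

square ↑ +90°: 300 + 90 = 390 → 390 − 360 = 30°
complement +180°: 30 + 180 = 210°
triadic ↓ −120°: 210 − 120 = 90°
split-comp 30° ↑ +210°: 90 + 210 = 300°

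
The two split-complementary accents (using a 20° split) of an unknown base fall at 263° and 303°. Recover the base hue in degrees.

The accents sit 20° either side of the complement, so the complement is their short-arc midpoint on the wheel.
Short-arc midpoint of 263° and 303°: 283°.
Base is 180° from the complement: 283 − 180 = 103°

103°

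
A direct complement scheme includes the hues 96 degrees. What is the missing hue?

276°

The complement sits 180° across the wheel.
The full set through 96° is {96°, 276°}.
Given {96°}, the missing hue is 276°.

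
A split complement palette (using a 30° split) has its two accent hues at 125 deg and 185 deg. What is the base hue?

The accents sit 30° either side of the complement, so the complement is their short-arc midpoint on the wheel.
Short-arc midpoint of 125° and 185°: 155°.
Base is 180° from the complement: 155 − 180 = -25 → -25 + 360 = 335°

335°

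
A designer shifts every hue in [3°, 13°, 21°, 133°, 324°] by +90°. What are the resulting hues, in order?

3 + 90 = 93°
13 + 90 = 103°
21 + 90 = 111°
133 + 90 = 223°
324 + 90 = 414 → 414 − 360 = 54°

93°, 103°, 111°, 223°, 54°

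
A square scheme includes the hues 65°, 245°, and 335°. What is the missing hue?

155°

A square tetradic scheme places four hues every 90°.
The full set through 65° is {65°, 155°, 245°, 335°}.
Given {65°, 245°, 335°}, the missing hue is 155°.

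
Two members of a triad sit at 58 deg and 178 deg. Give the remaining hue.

A triad spaces three hues 120° apart.
The full set is {58°, 178°, 298°}.

298°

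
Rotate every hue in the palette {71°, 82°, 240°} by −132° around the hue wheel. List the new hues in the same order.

71 − 132 = -61 → -61 + 360 = 299°
82 − 132 = -50 → -50 + 360 = 310°
240 − 132 = 108°

299°, 310°, 108°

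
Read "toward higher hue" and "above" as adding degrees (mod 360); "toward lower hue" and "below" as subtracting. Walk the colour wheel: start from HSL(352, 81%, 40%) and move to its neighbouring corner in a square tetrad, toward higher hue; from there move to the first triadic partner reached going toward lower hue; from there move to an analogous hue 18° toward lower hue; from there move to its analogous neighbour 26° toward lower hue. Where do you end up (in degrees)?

278°

square ↑ +90°: 352 + 90 = 442 → 442 − 360 = 82°
triadic ↓ −120°: 82 − 120 = -38 → -38 + 360 = 322°
analog 18° ↓ −18°: 322 − 18 = 304°
analog 26° ↓ −26°: 304 − 26 = 278°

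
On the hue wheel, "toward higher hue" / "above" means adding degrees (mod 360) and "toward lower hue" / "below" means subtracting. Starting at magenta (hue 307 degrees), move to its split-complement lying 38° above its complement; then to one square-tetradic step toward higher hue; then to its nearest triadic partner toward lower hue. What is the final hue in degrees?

135°

split-comp 38° ↑ +218°: 307 + 218 = 525 → 525 − 360 = 165°
square ↑ +90°: 165 + 90 = 255°
triadic ↓ −120°: 255 − 120 = 135°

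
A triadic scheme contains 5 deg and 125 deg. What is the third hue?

A triad spaces three hues 120° apart.
The full set is {5°, 125°, 245°}.

245°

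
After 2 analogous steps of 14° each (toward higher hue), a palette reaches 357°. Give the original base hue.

2 steps of 14° (toward higher hue) give a net shift of +28°.
Start = end − shift: 357 − 28 = 329°

329°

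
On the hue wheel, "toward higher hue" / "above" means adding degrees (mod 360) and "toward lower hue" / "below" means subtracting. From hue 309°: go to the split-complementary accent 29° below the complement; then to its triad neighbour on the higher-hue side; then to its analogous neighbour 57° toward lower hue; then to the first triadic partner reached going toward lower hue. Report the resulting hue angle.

+151° (split-comp 29° ↓): 309 + 151 = 460 → 460 − 360 = 100°
+120° (triadic ↑): 100 + 120 = 220°
−57° (analog 57° ↓): 220 − 57 = 163°
−120° (triadic ↓): 163 − 120 = 43°

43°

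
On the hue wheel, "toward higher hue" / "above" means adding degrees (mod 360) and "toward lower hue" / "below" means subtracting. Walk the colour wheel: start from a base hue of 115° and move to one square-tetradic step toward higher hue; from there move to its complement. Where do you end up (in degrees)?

25°

square ↑ +90°: 115 + 90 = 205°
complement +180°: 205 + 180 = 385 → 385 − 360 = 25°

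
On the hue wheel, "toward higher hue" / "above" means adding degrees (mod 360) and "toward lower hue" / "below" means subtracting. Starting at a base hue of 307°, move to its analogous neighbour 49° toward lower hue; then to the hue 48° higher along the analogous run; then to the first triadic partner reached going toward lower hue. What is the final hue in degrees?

186°

307 − 49 = 258°   (analog 49° ↓)
258 + 48 = 306°   (analog 48° ↑)
306 − 120 = 186°   (triadic ↓)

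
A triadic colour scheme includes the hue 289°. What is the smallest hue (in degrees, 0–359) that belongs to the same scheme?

A triad places three hues 120° apart.
The full set through 289° is {49°, 169°, 289°}.

49°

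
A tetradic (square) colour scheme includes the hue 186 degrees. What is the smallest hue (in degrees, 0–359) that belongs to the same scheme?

A square tetradic scheme places four hues every 90°.
The full set through 186° is {6°, 96°, 186°, 276°}.

6°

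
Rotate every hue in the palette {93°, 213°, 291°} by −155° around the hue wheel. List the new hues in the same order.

93 − 155 = -62 → -62 + 360 = 298°
213 − 155 = 58°
291 − 155 = 136°

298°, 58°, 136°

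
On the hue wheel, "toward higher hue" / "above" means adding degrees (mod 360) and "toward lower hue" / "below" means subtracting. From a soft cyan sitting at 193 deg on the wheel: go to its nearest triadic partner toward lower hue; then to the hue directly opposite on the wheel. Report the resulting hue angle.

193 − 120 = 73°   (triadic ↓)
73 + 180 = 253°   (complement)

253°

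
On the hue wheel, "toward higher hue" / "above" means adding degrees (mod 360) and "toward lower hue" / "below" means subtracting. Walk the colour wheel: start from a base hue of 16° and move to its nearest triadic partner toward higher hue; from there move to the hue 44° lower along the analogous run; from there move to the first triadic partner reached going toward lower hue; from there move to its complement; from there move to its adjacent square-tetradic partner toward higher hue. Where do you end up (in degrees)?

242°

16 + 120 = 136°   (triadic ↑)
136 − 44 = 92°   (analog 44° ↓)
92 − 120 = -28 → -28 + 360 = 332°   (triadic ↓)
332 + 180 = 512 → 512 − 360 = 152°   (complement)
152 + 90 = 242°   (square ↑)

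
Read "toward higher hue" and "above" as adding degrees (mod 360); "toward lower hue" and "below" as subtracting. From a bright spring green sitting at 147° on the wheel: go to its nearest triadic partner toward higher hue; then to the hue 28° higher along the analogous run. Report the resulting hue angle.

+120° (triadic ↑): 147 + 120 = 267°
+28° (analog 28° ↑): 267 + 28 = 295°

295°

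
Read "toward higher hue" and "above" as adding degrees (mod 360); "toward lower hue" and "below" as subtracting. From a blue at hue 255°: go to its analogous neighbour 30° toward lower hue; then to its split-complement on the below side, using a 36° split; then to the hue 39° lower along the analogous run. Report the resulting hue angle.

330°

255 − 30 = 225°   (analog 30° ↓)
225 + 144 = 369 → 369 − 360 = 9°   (split-comp 36° ↓)
9 − 39 = -30 → -30 + 360 = 330°   (analog 39° ↓)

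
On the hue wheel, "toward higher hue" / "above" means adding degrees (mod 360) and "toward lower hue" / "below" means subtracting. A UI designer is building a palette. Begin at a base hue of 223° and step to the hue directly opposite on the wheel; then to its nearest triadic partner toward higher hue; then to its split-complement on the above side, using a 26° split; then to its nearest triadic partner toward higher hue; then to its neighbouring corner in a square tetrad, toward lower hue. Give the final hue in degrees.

39°

223 + 180 = 403 → 403 − 360 = 43°   (complement)
43 + 120 = 163°   (triadic ↑)
163 + 206 = 369 → 369 − 360 = 9°   (split-comp 26° ↑)
9 + 120 = 129°   (triadic ↑)
129 − 90 = 39°   (square ↓)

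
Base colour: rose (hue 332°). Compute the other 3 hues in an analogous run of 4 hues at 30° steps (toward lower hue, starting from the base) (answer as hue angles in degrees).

Analogous hues sit every 30° along the wheel.
332 − 30 = 302°
332 − 60 = 272°
332 − 90 = 242°

302°, 272°, and 242°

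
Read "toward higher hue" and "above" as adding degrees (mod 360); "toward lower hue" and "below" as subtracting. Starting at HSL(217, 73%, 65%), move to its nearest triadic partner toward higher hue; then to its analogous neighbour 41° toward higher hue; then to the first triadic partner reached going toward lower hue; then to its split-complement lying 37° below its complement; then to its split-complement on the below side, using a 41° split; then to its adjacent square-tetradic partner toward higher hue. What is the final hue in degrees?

+120° (triadic ↑): 217 + 120 = 337°
+41° (analog 41° ↑): 337 + 41 = 378 → 378 − 360 = 18°
−120° (triadic ↓): 18 − 120 = -102 → -102 + 360 = 258°
+143° (split-comp 37° ↓): 258 + 143 = 401 → 401 − 360 = 41°
+139° (split-comp 41° ↓): 41 + 139 = 180°
+90° (square ↑): 180 + 90 = 270°

270°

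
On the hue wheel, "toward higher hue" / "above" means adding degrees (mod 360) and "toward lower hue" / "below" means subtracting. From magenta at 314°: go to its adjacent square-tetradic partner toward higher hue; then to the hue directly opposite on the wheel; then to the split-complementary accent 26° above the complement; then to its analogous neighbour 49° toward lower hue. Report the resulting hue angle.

21°

+90° (square ↑): 314 + 90 = 404 → 404 − 360 = 44°
+180° (complement): 44 + 180 = 224°
+206° (split-comp 26° ↑): 224 + 206 = 430 → 430 − 360 = 70°
−49° (analog 49° ↓): 70 − 49 = 21°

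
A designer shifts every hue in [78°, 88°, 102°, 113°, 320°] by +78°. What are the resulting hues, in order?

78 + 78 = 156°
88 + 78 = 166°
102 + 78 = 180°
113 + 78 = 191°
320 + 78 = 398 → 398 − 360 = 38°

156°, 166°, 180°, 191°, 38°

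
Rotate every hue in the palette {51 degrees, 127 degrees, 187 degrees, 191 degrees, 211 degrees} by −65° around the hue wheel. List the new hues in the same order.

51 − 65 = -14 → -14 + 360 = 346°
127 − 65 = 62°
187 − 65 = 122°
191 − 65 = 126°
211 − 65 = 146°

346°, 62°, 122°, 126°, 146°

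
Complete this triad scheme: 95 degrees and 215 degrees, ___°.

A triad places three hues 120° apart.
The full set through 95° is {95°, 215°, 335°}.
Given {95°, 215°}, the missing hue is 335°.

335°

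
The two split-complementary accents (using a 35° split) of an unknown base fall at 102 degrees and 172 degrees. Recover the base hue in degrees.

The accents sit 35° either side of the complement, so the complement is their short-arc midpoint on the wheel.
Short-arc midpoint of 102° and 172°: 137°.
Base is 180° from the complement: 137 − 180 = -43 → -43 + 360 = 317°

317°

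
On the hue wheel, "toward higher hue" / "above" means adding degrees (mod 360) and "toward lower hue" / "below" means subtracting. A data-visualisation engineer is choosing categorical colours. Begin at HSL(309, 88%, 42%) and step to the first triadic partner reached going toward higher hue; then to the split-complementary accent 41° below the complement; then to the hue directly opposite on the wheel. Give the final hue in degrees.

28°

+120° (triadic ↑): 309 + 120 = 429 → 429 − 360 = 69°
+139° (split-comp 41° ↓): 69 + 139 = 208°
+180° (complement): 208 + 180 = 388 → 388 − 360 = 28°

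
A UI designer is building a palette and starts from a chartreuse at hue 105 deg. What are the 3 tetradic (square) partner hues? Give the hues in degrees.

A square tetradic scheme places four hues every 90°.
105 + 90 = 195°
105 + 180 = 285°
105 + 270 = 375 → 375 − 360 = 15°

195°, 285°, 15°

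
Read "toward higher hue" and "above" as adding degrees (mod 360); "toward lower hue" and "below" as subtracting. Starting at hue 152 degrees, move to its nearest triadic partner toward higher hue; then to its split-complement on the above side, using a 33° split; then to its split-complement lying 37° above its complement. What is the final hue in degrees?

+120° (triadic ↑): 152 + 120 = 272°
+213° (split-comp 33° ↑): 272 + 213 = 485 → 485 − 360 = 125°
+217° (split-comp 37° ↑): 125 + 217 = 342°

342°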